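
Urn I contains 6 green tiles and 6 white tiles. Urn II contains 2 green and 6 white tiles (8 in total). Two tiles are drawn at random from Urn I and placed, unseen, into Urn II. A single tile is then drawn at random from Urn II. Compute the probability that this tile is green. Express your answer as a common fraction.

Condition on how many of the transferred tiles are green (from Urn I: 6 green of 12; then Urn II has 10 total).
  0 green: C(6,0)C(6,2)/C(12,2) = 5/22; then P = 2/10
  1 green: C(6,1)C(6,1)/C(12,2) = 6/11; then P = 3/10
  2 green: C(6,2)C(6,0)/C(12,2) = 5/22; then P = 4/10
P(green from Urn II) = 3/10 ≈ 0.3000.

3/10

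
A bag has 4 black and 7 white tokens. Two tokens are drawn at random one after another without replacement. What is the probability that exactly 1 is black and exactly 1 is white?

28/55

Unordered draws without replacement: count favorable combinations over C(11,2).
Favorable = C(4,1) · C(7,1) = 28; total = C(11,2) = 55.
P = 28/55 = 28/55 ≈ 0.5091.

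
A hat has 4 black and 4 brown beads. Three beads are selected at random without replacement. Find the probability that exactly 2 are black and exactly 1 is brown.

3/7

Unordered draws without replacement: count favorable combinations over C(8,3).
Favorable = C(4,2) · C(4,1) = 24; total = C(8,3) = 56.
P = 24/56 = 3/7 ≈ 0.4286.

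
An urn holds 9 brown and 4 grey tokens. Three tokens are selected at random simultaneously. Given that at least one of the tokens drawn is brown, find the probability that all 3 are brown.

P(all 3 brown) = C(9,3)/C(13,3) = 42/143; P(at least one brown) = 1 − C(4,3)/C(13,3) = 141/143.
Since 'all 3 brown' ⊆ 'at least one brown', P(all 3 | at least one) = 42/143 / 141/143 = 14/47 ≈ 0.2979.

14/47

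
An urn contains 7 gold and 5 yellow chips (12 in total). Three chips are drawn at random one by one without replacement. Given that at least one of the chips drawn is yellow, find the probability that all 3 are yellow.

P(all 3 yellow) = C(5,3)/C(12,3) = 1/22; P(at least one yellow) = 1 − C(7,3)/C(12,3) = 37/44.
Since 'all 3 yellow' ⊆ 'at least one yellow', P(all 3 | at least one) = 1/22 / 37/44 = 2/37 ≈ 0.0541.

2/37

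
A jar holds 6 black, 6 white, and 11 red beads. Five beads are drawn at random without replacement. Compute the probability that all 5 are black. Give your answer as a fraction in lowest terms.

6/33649

Unordered draws without replacement: count favorable combinations over C(23,5).
Favorable = C(6,5) · C(6,0) · C(11,0) = 6; total = C(23,5) = 33649.
P = 6/33649 = 6/33649 ≈ 0.0002.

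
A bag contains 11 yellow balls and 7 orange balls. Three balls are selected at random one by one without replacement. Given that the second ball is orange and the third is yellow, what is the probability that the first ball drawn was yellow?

5/8

P(first=yellow and the second ball is orange and the third is yellow) = (11/18)·(7/17)·(10/16) = 385/2448.
P(E) = Σ over first color = 385/2448 + 77/816 = 77/306.
By Bayes, P(first=yellow | E) = 385/2448 / 77/306 = 5/8 ≈ 0.6250.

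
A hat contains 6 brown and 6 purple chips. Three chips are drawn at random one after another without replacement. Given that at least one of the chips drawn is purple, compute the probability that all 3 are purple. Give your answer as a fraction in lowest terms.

P(all 3 purple) = C(6,3)/C(12,3) = 1/11; P(at least one purple) = 1 − C(6,3)/C(12,3) = 10/11.
Since 'all 3 purple' ⊆ 'at least one purple', P(all 3 | at least one) = 1/11 / 10/11 = 1/10 ≈ 0.1000.

1/10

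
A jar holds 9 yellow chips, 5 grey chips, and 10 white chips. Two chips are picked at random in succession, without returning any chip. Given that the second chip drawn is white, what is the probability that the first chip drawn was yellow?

P(first=yellow and the second chip drawn is white) = (9/24)·(10/23) = 15/92.
P(the second chip drawn is white) = Σ over first color = 15/92 + 25/276 + 15/92 = 5/12.
By Bayes, P(first=yellow | the second chip drawn is white) = 15/92 / 5/12 = 9/23 ≈ 0.3913.

9/23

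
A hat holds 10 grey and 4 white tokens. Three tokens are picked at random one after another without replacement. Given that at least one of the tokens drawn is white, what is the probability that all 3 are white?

P(all 3 white) = C(4,3)/C(14,3) = 1/91; P(at least one white) = 1 − C(10,3)/C(14,3) = 61/91.
Since 'all 3 white' ⊆ 'at least one white', P(all 3 | at least one) = 1/91 / 61/91 = 1/61 ≈ 0.0164.

1/61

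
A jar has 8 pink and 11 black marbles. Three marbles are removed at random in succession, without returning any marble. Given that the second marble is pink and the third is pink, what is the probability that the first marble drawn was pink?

6/17

P(first=pink and the second marble is pink and the third is pink) = (8/19)·(7/18)·(6/17) = 56/969.
P(E) = Σ over first color = 56/969 + 308/2907 = 28/171.
By Bayes, P(first=pink | E) = 56/969 / 28/171 = 6/17 ≈ 0.3529.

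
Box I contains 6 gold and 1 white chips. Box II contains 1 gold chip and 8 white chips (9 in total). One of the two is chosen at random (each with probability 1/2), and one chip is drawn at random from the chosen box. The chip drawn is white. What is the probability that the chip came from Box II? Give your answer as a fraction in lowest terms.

56/65

P(white | Box I) = 1/7; P(white | Box II) = 8/9.
P(white) = 1/2·1/7 + 1/2·8/9 = 65/126.
By Bayes' rule, P(Box II | white) = 4/9 / 65/126 = 56/65 ≈ 0.8615.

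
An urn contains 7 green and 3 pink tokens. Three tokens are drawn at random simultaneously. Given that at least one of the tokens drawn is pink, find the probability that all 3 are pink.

1/85

P(all 3 pink) = C(3,3)/C(10,3) = 1/120; P(at least one pink) = 1 − C(7,3)/C(10,3) = 17/24.
Since 'all 3 pink' ⊆ 'at least one pink', P(all 3 | at least one) = 1/120 / 17/24 = 1/85 ≈ 0.0118.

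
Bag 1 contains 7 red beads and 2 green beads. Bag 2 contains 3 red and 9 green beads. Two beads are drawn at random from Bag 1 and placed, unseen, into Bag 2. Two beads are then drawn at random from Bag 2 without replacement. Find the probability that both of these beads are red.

33/364

Condition on how many of the transferred beads are red (from Bag 1: 7 red of 9; then Bag 2 has 14 total).
  0 red: C(7,0)C(2,2)/C(9,2) = 1/36; then P = C(3,2)/C(14,2) = 3/91
  1 red: C(7,1)C(2,1)/C(9,2) = 7/18; then P = C(4,2)/C(14,2) = 6/91
  2 red: C(7,2)C(2,0)/C(9,2) = 7/12; then P = C(5,2)/C(14,2) = 10/91
P(both red) = 33/364 ≈ 0.0907.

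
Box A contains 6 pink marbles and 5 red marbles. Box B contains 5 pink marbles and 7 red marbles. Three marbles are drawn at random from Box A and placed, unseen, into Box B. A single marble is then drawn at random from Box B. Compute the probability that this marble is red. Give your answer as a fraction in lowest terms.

92/165

Condition on how many of the transferred marbles are red (from Box A: 5 red of 11; then Box B has 15 total).
  0 red: C(5,0)C(6,3)/C(11,3) = 4/33; then P = 7/15
  1 red: C(5,1)C(6,2)/C(11,3) = 5/11; then P = 8/15
  2 red: C(5,2)C(6,1)/C(11,3) = 4/11; then P = 9/15
  3 red: C(5,3)C(6,0)/C(11,3) = 2/33; then P = 10/15
P(red from Box B) = 92/165 ≈ 0.5576.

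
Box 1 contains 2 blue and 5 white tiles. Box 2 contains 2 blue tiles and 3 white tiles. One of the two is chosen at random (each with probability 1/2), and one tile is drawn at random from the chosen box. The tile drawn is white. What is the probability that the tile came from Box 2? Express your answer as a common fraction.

21/46

P(white | Box 1) = 5/7; P(white | Box 2) = 3/5.
P(white) = 1/2·5/7 + 1/2·3/5 = 23/35.
By Bayes' rule, P(Box 2 | white) = 3/10 / 23/35 = 21/46 ≈ 0.4565.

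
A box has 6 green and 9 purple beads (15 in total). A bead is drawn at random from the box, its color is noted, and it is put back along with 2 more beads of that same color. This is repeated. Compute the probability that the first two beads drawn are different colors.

Either purple then green, or green then purple; after the first draw the total is 17.
P = (9/15)·(6/17) + (6/15)·(9/17) = 36/85 ≈ 0.4235.

36/85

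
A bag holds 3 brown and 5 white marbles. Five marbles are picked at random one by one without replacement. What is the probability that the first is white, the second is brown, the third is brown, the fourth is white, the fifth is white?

3/56

Multiply the conditional probability of each draw in order, without replacement, so each draw removes one from its color and from the total.
P = (5/8) · (3/7) · (2/6) · (4/5) · (3/4) = 3/56 ≈ 0.0536.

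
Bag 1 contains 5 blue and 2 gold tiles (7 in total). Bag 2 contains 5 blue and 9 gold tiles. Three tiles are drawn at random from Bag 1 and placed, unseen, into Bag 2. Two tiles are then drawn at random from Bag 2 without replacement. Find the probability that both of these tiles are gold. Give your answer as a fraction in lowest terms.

Condition on how many of the transferred tiles are gold (from Bag 1: 2 gold of 7; then Bag 2 has 17 total).
  0 gold: C(2,0)C(5,3)/C(7,3) = 2/7; then P = C(9,2)/C(17,2) = 9/34
  1 gold: C(2,1)C(5,2)/C(7,3) = 4/7; then P = C(10,2)/C(17,2) = 45/136
  2 gold: C(2,2)C(5,1)/C(7,3) = 1/7; then P = C(11,2)/C(17,2) = 55/136
P(both gold) = 307/952 ≈ 0.3225.

307/952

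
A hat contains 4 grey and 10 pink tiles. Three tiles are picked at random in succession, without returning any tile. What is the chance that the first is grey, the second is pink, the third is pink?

15/91

Multiply the conditional probability of each draw in order, without replacement, so each draw removes one from its color and from the total.
P = (4/14) · (10/13) · (9/12) = 15/91 ≈ 0.1648.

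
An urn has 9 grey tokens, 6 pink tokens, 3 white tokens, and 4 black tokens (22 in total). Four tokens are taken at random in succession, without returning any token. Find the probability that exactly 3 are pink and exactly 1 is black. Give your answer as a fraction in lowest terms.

Unordered draws without replacement: count favorable combinations over C(22,4).
Favorable = C(9,0) · C(6,3) · C(3,0) · C(4,1) = 80; total = C(22,4) = 7315.
P = 80/7315 = 16/1463 ≈ 0.0109.

16/1463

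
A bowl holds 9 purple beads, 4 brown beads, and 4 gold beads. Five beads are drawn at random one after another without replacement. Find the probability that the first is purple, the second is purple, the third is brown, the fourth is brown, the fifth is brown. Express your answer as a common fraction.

Multiply the conditional probability of each draw in order, without replacement, so each draw removes one from its color and from the total.
P = (9/17) · (8/16) · (4/15) · (3/14) · (2/13) = 18/7735 ≈ 0.0023.

18/7735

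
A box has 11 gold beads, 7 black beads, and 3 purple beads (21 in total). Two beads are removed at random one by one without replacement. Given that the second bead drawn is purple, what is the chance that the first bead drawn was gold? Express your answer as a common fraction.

P(first=gold and the second bead drawn is purple) = (11/21)·(3/20) = 11/140.
P(the second bead drawn is purple) = Σ over first color = 11/140 + 1/20 + 1/70 = 1/7.
By Bayes, P(first=gold | the second bead drawn is purple) = 11/140 / 1/7 = 11/20 ≈ 0.5500.

11/20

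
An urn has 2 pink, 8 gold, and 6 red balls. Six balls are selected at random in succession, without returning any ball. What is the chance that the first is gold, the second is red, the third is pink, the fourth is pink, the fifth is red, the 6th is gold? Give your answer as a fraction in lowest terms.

Multiply the conditional probability of each draw in order, without replacement, so each draw removes one from its color and from the total.
P = (8/16) · (6/15) · (2/14) · (1/13) · (5/12) · (7/11) = 1/1716 ≈ 0.0006.

1/1716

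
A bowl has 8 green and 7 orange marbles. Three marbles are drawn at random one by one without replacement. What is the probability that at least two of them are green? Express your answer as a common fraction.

Sum the hypergeometric tail for j = 2,…,3 green marbles.
Favorable = C(8,2)·C(7,1) + C(8,3)·C(7,0) = 252; total = C(15,3) = 455.
P = 252/455 = 36/65 ≈ 0.5538.

36/65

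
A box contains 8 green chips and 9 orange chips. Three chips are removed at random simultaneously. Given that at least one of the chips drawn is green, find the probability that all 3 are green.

P(all 3 green) = C(8,3)/C(17,3) = 7/85; P(at least one green) = 1 − C(9,3)/C(17,3) = 149/170.
Since 'all 3 green' ⊆ 'at least one green', P(all 3 | at least one) = 7/85 / 149/170 = 14/149 ≈ 0.0940.

14/149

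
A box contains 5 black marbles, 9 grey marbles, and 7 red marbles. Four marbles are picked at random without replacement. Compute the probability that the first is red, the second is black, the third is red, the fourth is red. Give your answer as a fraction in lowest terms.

5/684

Multiply the conditional probability of each draw in order, without replacement, so each draw removes one from its color and from the total.
P = (7/21) · (5/20) · (6/19) · (5/18) = 5/684 ≈ 0.0073.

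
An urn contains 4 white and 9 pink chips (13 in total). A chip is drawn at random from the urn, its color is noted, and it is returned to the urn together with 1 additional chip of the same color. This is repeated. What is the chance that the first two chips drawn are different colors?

36/91

Either pink then white, or white then pink; after the first draw the total is 14.
P = (9/13)·(4/14) + (4/13)·(9/14) = 36/91 ≈ 0.3956.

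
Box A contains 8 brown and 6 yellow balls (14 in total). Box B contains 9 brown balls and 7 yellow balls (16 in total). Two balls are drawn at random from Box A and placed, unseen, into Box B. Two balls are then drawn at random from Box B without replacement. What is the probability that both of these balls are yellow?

824/4641

Condition on how many of the transferred balls are yellow (from Box A: 6 yellow of 14; then Box B has 18 total).
  0 yellow: C(6,0)C(8,2)/C(14,2) = 4/13; then P = C(7,2)/C(18,2) = 7/51
  1 yellow: C(6,1)C(8,1)/C(14,2) = 48/91; then P = C(8,2)/C(18,2) = 28/153
  2 yellow: C(6,2)C(8,0)/C(14,2) = 15/91; then P = C(9,2)/C(18,2) = 4/17
P(both yellow) = 824/4641 ≈ 0.1775.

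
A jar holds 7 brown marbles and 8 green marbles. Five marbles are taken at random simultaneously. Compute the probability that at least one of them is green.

Use the complement: P(at least one green) = 1 − P(no green).
P(none) = C(7,5)/C(15,5) = 21/3003.
So P = 1 − 21/3003 = 142/143 ≈ 0.9930.

142/143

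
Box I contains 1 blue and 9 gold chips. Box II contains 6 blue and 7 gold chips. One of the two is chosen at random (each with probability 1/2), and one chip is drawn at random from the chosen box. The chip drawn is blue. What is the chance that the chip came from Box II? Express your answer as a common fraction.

60/73

P(blue | Box I) = 1/10; P(blue | Box II) = 6/13.
P(blue) = 1/2·1/10 + 1/2·6/13 = 73/260.
By Bayes' rule, P(Box II | blue) = 3/13 / 73/260 = 60/73 ≈ 0.8219.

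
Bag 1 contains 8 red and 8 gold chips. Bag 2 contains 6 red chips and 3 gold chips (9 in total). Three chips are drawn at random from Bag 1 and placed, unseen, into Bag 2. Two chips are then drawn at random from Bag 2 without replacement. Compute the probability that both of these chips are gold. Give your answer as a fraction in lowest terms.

41/330

Condition on how many of the transferred chips are gold (from Bag 1: 8 gold of 16; then Bag 2 has 12 total).
  0 gold: C(8,0)C(8,3)/C(16,3) = 1/10; then P = C(3,2)/C(12,2) = 1/22
  1 gold: C(8,1)C(8,2)/C(16,3) = 2/5; then P = C(4,2)/C(12,2) = 1/11
  2 gold: C(8,2)C(8,1)/C(16,3) = 2/5; then P = C(5,2)/C(12,2) = 5/33
  3 gold: C(8,3)C(8,0)/C(16,3) = 1/10; then P = C(6,2)/C(12,2) = 5/22
P(both gold) = 41/330 ≈ 0.1242.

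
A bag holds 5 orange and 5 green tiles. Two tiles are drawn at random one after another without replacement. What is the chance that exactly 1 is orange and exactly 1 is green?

Unordered draws without replacement: count favorable combinations over C(10,2).
Favorable = C(5,1) · C(5,1) = 25; total = C(10,2) = 45.
P = 25/45 = 5/9 ≈ 0.5556.

5/9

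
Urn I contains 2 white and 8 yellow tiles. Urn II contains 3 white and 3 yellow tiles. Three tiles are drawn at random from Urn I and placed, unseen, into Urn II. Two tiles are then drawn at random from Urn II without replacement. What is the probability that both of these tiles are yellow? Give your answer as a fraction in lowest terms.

Condition on how many of the transferred tiles are yellow (from Urn I: 8 yellow of 10; then Urn II has 9 total).
  1 yellow: C(8,1)C(2,2)/C(10,3) = 1/15; then P = C(4,2)/C(9,2) = 1/6
  2 yellow: C(8,2)C(2,1)/C(10,3) = 7/15; then P = C(5,2)/C(9,2) = 5/18
  3 yellow: C(8,3)C(2,0)/C(10,3) = 7/15; then P = C(6,2)/C(9,2) = 5/12
P(both yellow) = 181/540 ≈ 0.3352.

181/540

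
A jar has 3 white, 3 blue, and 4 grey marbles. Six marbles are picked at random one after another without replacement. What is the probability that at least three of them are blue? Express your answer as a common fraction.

1/6

Sum the hypergeometric tail for j = 3,…,3 blue marbles.
Favorable = C(3,3)·C(7,3) = 35; total = C(10,6) = 210.
P = 35/210 = 1/6 ≈ 0.1667.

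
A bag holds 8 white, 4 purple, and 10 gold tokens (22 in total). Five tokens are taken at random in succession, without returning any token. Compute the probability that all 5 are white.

Unordered draws without replacement: count favorable combinations over C(22,5).
Favorable = C(8,5) · C(4,0) · C(10,0) = 56; total = C(22,5) = 26334.
P = 56/26334 = 4/1881 ≈ 0.0021.

4/1881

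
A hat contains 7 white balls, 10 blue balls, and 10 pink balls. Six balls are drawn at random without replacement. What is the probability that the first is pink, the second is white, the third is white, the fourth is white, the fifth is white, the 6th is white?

Multiply the conditional probability of each draw in order, without replacement, so each draw removes one from its color and from the total.
P = (10/27) · (7/26) · (6/25) · (5/24) · (4/23) · (3/22) = 7/59202 ≈ 0.0001.

7/59202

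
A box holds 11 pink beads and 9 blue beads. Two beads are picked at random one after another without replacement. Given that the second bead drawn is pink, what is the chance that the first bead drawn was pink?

P(first=pink and the second bead drawn is pink) = (11/20)·(10/19) = 11/38.
P(the second bead drawn is pink) = Σ over first color = 11/38 + 99/380 = 11/20.
By Bayes, P(first=pink | the second bead drawn is pink) = 11/38 / 11/20 = 10/19 ≈ 0.5263.

10/19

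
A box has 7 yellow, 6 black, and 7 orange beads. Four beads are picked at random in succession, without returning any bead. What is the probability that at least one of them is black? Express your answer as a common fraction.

Use the complement: P(at least one black) = 1 − P(no black).
P(none) = C(14,4)/C(20,4) = 1001/4845.
So P = 1 − 1001/4845 = 3844/4845 ≈ 0.7934.

3844/4845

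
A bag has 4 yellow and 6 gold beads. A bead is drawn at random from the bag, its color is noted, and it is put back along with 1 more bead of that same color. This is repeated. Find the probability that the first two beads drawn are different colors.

24/55

Either gold then yellow, or yellow then gold; after the first draw the total is 11.
P = (6/10)·(4/11) + (4/10)·(6/11) = 24/55 ≈ 0.4364.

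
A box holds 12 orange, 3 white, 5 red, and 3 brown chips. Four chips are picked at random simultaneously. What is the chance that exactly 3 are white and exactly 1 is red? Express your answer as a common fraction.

Unordered draws without replacement: count favorable combinations over C(23,4).
Favorable = C(12,0) · C(3,3) · C(5,1) · C(3,0) = 5; total = C(23,4) = 8855.
P = 5/8855 = 1/1771 ≈ 0.0006.

1/1771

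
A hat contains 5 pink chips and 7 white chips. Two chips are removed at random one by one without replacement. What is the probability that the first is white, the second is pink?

35/132

Multiply the conditional probability of each draw in order, without replacement, so each draw removes one from its color and from the total.
P = (7/12) · (5/11) = 35/132 ≈ 0.2652.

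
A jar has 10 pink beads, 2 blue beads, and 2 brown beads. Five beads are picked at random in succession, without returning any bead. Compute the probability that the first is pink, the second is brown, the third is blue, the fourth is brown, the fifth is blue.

Multiply the conditional probability of each draw in order, without replacement, so each draw removes one from its color and from the total.
P = (10/14) · (2/13) · (2/12) · (1/11) · (1/10) = 1/6006 ≈ 0.0002.

1/6006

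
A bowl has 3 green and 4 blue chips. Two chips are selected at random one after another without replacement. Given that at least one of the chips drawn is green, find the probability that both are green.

P(both green) = C(3,2)/C(7,2) = 1/7; P(at least one green) = 1 − C(4,2)/C(7,2) = 5/7.
Since 'both green' ⊆ 'at least one green', P(both | at least one) = 1/7 / 5/7 = 1/5 ≈ 0.2000.

1/5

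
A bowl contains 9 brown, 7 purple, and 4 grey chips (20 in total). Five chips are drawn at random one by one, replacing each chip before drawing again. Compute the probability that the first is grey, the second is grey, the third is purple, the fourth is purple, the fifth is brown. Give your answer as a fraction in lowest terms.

Multiply the conditional probability of each draw in order, with replacement (the composition resets each draw).
P = (4/20) · (4/20) · (7/20) · (7/20) · (9/20) = 441/200000 ≈ 0.0022.

441/200000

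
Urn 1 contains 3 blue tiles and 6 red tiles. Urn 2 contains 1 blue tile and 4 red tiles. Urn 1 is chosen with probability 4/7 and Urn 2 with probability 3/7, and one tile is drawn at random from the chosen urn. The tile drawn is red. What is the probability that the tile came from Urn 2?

9/19

P(red | Urn 1) = 2/3; P(red | Urn 2) = 4/5.
P(red) = 4/7·2/3 + 3/7·4/5 = 76/105.
By Bayes' rule, P(Urn 2 | red) = 12/35 / 76/105 = 9/19 ≈ 0.4737.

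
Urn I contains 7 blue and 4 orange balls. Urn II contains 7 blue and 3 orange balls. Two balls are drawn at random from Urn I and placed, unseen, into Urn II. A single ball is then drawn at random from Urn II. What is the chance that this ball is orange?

Condition on how many of the transferred balls are orange (from Urn I: 4 orange of 11; then Urn II has 12 total).
  0 orange: C(4,0)C(7,2)/C(11,2) = 21/55; then P = 3/12
  1 orange: C(4,1)C(7,1)/C(11,2) = 28/55; then P = 4/12
  2 orange: C(4,2)C(7,0)/C(11,2) = 6/55; then P = 5/12
P(orange from Urn II) = 41/132 ≈ 0.3106.

41/132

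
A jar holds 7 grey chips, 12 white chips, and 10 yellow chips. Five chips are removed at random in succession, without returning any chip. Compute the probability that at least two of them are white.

12001/16965

Sum the hypergeometric tail for j = 2,…,5 white chips.
Favorable = C(12,2)·C(17,3) + C(12,3)·C(17,2) + C(12,4)·C(17,1) + C(12,5)·C(17,0) = 84007; total = C(29,5) = 118755.
P = 84007/118755 = 12001/16965 ≈ 0.7074.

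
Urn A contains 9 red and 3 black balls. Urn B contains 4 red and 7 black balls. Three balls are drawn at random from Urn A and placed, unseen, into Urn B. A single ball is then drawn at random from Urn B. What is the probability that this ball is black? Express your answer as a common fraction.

31/56

Condition on how many of the transferred balls are black (from Urn A: 3 black of 12; then Urn B has 14 total).
  0 black: C(3,0)C(9,3)/C(12,3) = 21/55; then P = 7/14
  1 black: C(3,1)C(9,2)/C(12,3) = 27/55; then P = 8/14
  2 black: C(3,2)C(9,1)/C(12,3) = 27/220; then P = 9/14
  3 black: C(3,3)C(9,0)/C(12,3) = 1/220; then P = 10/14
P(black from Urn B) = 31/56 ≈ 0.5536.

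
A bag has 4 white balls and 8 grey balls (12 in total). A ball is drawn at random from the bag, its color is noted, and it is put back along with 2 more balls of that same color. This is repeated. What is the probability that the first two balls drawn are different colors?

8/21

Either white then grey, or grey then white; after the first draw the total is 14.
P = (4/12)·(8/14) + (8/12)·(4/14) = 8/21 ≈ 0.3810.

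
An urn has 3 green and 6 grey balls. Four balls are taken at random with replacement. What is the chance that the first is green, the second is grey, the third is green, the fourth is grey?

Multiply the conditional probability of each draw in order, with replacement (the composition resets each draw).
P = (3/9) · (6/9) · (3/9) · (6/9) = 4/81 ≈ 0.0494.

4/81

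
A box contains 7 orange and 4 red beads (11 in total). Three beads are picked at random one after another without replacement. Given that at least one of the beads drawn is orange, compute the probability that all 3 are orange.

5/23

P(all 3 orange) = C(7,3)/C(11,3) = 7/33; P(at least one orange) = 1 − C(4,3)/C(11,3) = 161/165.
Since 'all 3 orange' ⊆ 'at least one orange', P(all 3 | at least one) = 7/33 / 161/165 = 5/23 ≈ 0.2174.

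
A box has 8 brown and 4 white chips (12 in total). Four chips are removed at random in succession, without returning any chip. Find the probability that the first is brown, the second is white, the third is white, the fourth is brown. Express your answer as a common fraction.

Multiply the conditional probability of each draw in order, without replacement, so each draw removes one from its color and from the total.
P = (8/12) · (4/11) · (3/10) · (7/9) = 28/495 ≈ 0.0566.

28/495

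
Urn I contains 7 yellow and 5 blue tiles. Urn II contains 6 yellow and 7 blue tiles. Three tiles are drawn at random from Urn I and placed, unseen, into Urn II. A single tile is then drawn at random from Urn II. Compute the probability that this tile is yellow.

31/64

Condition on how many of the transferred tiles are yellow (from Urn I: 7 yellow of 12; then Urn II has 16 total).
  0 yellow: C(7,0)C(5,3)/C(12,3) = 1/22; then P = 6/16
  1 yellow: C(7,1)C(5,2)/C(12,3) = 7/22; then P = 7/16
  2 yellow: C(7,2)C(5,1)/C(12,3) = 21/44; then P = 8/16
  3 yellow: C(7,3)C(5,0)/C(12,3) = 7/44; then P = 9/16
P(yellow from Urn II) = 31/64 ≈ 0.4844.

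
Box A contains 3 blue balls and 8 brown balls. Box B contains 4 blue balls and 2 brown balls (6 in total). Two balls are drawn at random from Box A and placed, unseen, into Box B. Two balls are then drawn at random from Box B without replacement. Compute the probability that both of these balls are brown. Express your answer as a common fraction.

243/1540

Condition on how many of the transferred balls are brown (from Box A: 8 brown of 11; then Box B has 8 total).
  0 brown: C(8,0)C(3,2)/C(11,2) = 3/55; then P = C(2,2)/C(8,2) = 1/28
  1 brown: C(8,1)C(3,1)/C(11,2) = 24/55; then P = C(3,2)/C(8,2) = 3/28
  2 brown: C(8,2)C(3,0)/C(11,2) = 28/55; then P = C(4,2)/C(8,2) = 3/14
P(both brown) = 243/1540 ≈ 0.1578.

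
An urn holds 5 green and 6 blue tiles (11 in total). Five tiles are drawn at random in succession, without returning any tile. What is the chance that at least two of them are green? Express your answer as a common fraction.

Sum the hypergeometric tail for j = 2,…,5 green tiles.
Favorable = C(5,2)·C(6,3) + C(5,3)·C(6,2) + C(5,4)·C(6,1) + C(5,5)·C(6,0) = 381; total = C(11,5) = 462.
P = 381/462 = 127/154 ≈ 0.8247.

127/154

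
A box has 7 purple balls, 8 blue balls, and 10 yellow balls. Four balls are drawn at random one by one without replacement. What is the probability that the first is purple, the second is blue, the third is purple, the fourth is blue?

49/6325

Multiply the conditional probability of each draw in order, without replacement, so each draw removes one from its color and from the total.
P = (7/25) · (8/24) · (6/23) · (7/22) = 49/6325 ≈ 0.0077.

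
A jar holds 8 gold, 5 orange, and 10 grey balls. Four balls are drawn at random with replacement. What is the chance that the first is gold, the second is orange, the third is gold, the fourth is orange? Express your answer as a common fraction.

1600/279841

Multiply the conditional probability of each draw in order, with replacement (the composition resets each draw).
P = (8/23) · (5/23) · (8/23) · (5/23) = 1600/279841 ≈ 0.0057.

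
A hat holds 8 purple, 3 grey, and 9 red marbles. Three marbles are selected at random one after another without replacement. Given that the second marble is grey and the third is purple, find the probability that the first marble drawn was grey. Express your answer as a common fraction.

P(first=grey and the second marble is grey and the third is purple) = (3/20)·(2/19)·(8/18) = 2/285.
P(E) = Σ over first color = 7/285 + 2/285 + 3/95 = 6/95.
By Bayes, P(first=grey | E) = 2/285 / 6/95 = 1/9 ≈ 0.1111.

1/9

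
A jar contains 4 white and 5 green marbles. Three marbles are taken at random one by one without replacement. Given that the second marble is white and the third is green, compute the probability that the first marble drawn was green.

P(first=green and the second marble is white and the third is green) = (5/9)·(4/8)·(4/7) = 10/63.
P(E) = Σ over first color = 5/42 + 10/63 = 5/18.
By Bayes, P(first=green | E) = 10/63 / 5/18 = 4/7 ≈ 0.5714.

4/7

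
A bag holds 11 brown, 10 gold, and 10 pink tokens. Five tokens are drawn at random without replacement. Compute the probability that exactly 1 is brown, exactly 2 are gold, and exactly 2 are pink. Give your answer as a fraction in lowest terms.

825/6293

Unordered draws without replacement: count favorable combinations over C(31,5).
Favorable = C(11,1) · C(10,2) · C(10,2) = 22275; total = C(31,5) = 169911.
P = 22275/169911 = 825/6293 ≈ 0.1311.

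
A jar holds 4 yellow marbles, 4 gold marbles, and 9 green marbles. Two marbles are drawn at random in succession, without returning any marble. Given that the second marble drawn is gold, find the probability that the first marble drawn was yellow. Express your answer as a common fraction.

P(first=yellow and the second marble drawn is gold) = (4/17)·(4/16) = 1/17.
P(the second marble drawn is gold) = Σ over first color = 1/17 + 3/68 + 9/68 = 4/17.
By Bayes, P(first=yellow | the second marble drawn is gold) = 1/17 / 4/17 = 1/4 ≈ 0.2500.

1/4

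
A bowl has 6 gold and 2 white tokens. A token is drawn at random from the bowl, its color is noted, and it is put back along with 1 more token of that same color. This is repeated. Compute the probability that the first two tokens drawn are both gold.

7/12

After a gold draw the bowl holds 7 gold out of 9.
P = (6/8)·(7/9) = 7/12 ≈ 0.5833.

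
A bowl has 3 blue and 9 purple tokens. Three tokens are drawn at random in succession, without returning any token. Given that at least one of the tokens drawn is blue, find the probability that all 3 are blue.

P(all 3 blue) = C(3,3)/C(12,3) = 1/220; P(at least one blue) = 1 − C(9,3)/C(12,3) = 34/55.
Since 'all 3 blue' ⊆ 'at least one blue', P(all 3 | at least one) = 1/220 / 34/55 = 1/136 ≈ 0.0074.

1/136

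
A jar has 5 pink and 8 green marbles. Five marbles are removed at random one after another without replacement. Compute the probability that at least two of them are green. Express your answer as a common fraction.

Sum the hypergeometric tail for j = 2,…,5 green marbles.
Favorable = C(8,2)·C(5,3) + C(8,3)·C(5,2) + C(8,4)·C(5,1) + C(8,5)·C(5,0) = 1246; total = C(13,5) = 1287.
P = 1246/1287 = 1246/1287 ≈ 0.9681.

1246/1287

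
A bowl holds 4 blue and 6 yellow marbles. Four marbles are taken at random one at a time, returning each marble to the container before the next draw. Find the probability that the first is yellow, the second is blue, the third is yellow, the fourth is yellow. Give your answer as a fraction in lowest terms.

Multiply the conditional probability of each draw in order, with replacement (the composition resets each draw).
P = (6/10) · (4/10) · (6/10) · (6/10) = 54/625 ≈ 0.0864.

54/625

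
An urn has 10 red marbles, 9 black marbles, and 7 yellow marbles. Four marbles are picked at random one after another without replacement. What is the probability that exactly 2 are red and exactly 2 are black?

Unordered draws without replacement: count favorable combinations over C(26,4).
Favorable = C(10,2) · C(9,2) · C(7,0) = 1620; total = C(26,4) = 14950.
P = 1620/14950 = 162/1495 ≈ 0.1084.

162/1495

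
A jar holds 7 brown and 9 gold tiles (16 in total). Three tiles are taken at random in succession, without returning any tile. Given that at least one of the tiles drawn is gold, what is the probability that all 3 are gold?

P(all 3 gold) = C(9,3)/C(16,3) = 3/20; P(at least one gold) = 1 − C(7,3)/C(16,3) = 15/16.
Since 'all 3 gold' ⊆ 'at least one gold', P(all 3 | at least one) = 3/20 / 15/16 = 4/25 ≈ 0.1600.

4/25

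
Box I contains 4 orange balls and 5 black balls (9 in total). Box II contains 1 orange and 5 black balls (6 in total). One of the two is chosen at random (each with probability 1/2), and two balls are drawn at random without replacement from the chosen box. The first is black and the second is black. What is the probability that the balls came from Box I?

P(E | Box I) = 5/18; P(E | Box II) = 2/3.
P(E) = 1/2·5/18 + 1/2·2/3 = 17/36.
By Bayes' rule, P(Box I | E) = 5/36 / 17/36 = 5/17 ≈ 0.2941.

5/17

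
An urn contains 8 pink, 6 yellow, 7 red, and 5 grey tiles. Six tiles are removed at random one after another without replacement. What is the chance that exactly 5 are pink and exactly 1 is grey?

Unordered draws without replacement: count favorable combinations over C(26,6).
Favorable = C(8,5) · C(6,0) · C(7,0) · C(5,1) = 280; total = C(26,6) = 230230.
P = 280/230230 = 4/3289 ≈ 0.0012.

4/3289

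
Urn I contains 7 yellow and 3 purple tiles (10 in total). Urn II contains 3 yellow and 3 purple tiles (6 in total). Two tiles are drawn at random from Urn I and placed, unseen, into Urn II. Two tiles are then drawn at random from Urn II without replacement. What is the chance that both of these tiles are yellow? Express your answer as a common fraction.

Condition on how many of the transferred tiles are yellow (from Urn I: 7 yellow of 10; then Urn II has 8 total).
  0 yellow: C(7,0)C(3,2)/C(10,2) = 1/15; then P = C(3,2)/C(8,2) = 3/28
  1 yellow: C(7,1)C(3,1)/C(10,2) = 7/15; then P = C(4,2)/C(8,2) = 3/14
  2 yellow: C(7,2)C(3,0)/C(10,2) = 7/15; then P = C(5,2)/C(8,2) = 5/14
P(both yellow) = 23/84 ≈ 0.2738.

23/84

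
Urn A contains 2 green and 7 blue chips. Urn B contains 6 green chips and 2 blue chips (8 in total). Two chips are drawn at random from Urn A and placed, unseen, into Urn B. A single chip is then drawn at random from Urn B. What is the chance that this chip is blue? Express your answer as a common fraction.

Condition on how many of the transferred chips are blue (from Urn A: 7 blue of 9; then Urn B has 10 total).
  0 blue: C(7,0)C(2,2)/C(9,2) = 1/36; then P = 2/10
  1 blue: C(7,1)C(2,1)/C(9,2) = 7/18; then P = 3/10
  2 blue: C(7,2)C(2,0)/C(9,2) = 7/12; then P = 4/10
P(blue from Urn B) = 16/45 ≈ 0.3556.

16/45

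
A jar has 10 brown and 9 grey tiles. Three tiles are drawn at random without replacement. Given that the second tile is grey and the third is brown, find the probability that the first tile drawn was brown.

P(first=brown and the second tile is grey and the third is brown) = (10/19)·(9/18)·(9/17) = 45/323.
P(E) = Σ over first color = 45/323 + 40/323 = 5/19.
By Bayes, P(first=brown | E) = 45/323 / 5/19 = 9/17 ≈ 0.5294.

9/17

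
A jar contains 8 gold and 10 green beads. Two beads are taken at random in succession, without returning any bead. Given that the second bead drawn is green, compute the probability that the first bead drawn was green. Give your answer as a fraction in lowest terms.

P(first=green and the second bead drawn is green) = (10/18)·(9/17) = 5/17.
P(the second bead drawn is green) = Σ over first color = 40/153 + 5/17 = 5/9.
By Bayes, P(first=green | the second bead drawn is green) = 5/17 / 5/9 = 9/17 ≈ 0.5294.

9/17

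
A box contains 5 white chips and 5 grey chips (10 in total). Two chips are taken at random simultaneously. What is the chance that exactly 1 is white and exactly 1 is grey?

5/9

Unordered draws without replacement: count favorable combinations over C(10,2).
Favorable = C(5,1) · C(5,1) = 25; total = C(10,2) = 45.
P = 25/45 = 5/9 ≈ 0.5556.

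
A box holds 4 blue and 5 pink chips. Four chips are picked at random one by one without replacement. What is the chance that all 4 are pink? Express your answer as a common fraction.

Multiply the conditional probability of each draw in order, without replacement, so each draw removes one from its color and from the total.
P = (5/9) · (4/8) · (3/7) · (2/6) = 5/126 ≈ 0.0397.

5/126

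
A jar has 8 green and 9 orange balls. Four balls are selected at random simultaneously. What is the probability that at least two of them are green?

Sum the hypergeometric tail for j = 2,…,4 green balls.
Favorable = C(8,2)·C(9,2) + C(8,3)·C(9,1) + C(8,4)·C(9,0) = 1582; total = C(17,4) = 2380.
P = 1582/2380 = 113/170 ≈ 0.6647.

113/170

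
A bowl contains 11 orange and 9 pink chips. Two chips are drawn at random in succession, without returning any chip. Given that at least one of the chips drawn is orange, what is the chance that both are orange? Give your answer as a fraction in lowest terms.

5/14

P(both orange) = C(11,2)/C(20,2) = 11/38; P(at least one orange) = 1 − C(9,2)/C(20,2) = 77/95.
Since 'both orange' ⊆ 'at least one orange', P(both | at least one) = 11/38 / 77/95 = 5/14 ≈ 0.3571.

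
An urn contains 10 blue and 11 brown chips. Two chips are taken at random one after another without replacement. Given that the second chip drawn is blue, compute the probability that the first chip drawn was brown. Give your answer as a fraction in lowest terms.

P(first=brown and the second chip drawn is blue) = (11/21)·(10/20) = 11/42.
P(the second chip drawn is blue) = Σ over first color = 3/14 + 11/42 = 10/21.
By Bayes, P(first=brown | the second chip drawn is blue) = 11/42 / 10/21 = 11/20 ≈ 0.5500.

11/20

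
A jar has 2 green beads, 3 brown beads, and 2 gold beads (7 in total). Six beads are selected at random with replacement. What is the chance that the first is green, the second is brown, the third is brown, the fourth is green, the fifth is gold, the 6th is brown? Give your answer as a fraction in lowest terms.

Multiply the conditional probability of each draw in order, with replacement (the composition resets each draw).
P = (2/7) · (3/7) · (3/7) · (2/7) · (2/7) · (3/7) = 216/117649 ≈ 0.0018.

216/117649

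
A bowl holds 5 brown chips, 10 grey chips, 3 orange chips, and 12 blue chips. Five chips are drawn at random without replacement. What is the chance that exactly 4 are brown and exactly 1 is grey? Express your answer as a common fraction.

25/71253

Unordered draws without replacement: count favorable combinations over C(30,5).
Favorable = C(5,4) · C(10,1) · C(3,0) · C(12,0) = 50; total = C(30,5) = 142506.
P = 50/142506 = 25/71253 ≈ 0.0004.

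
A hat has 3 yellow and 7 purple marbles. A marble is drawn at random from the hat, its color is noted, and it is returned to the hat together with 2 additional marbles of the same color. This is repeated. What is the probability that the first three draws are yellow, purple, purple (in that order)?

9/80

Track the composition after each reinforcement of +2.
P = (3/10) · (7/12) · (9/14) = 9/80 ≈ 0.1125.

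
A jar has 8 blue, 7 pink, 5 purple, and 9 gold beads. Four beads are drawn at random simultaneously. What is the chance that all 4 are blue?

Unordered draws without replacement: count favorable combinations over C(29,4).
Favorable = C(8,4) · C(7,0) · C(5,0) · C(9,0) = 70; total = C(29,4) = 23751.
P = 70/23751 = 10/3393 ≈ 0.0029.

10/3393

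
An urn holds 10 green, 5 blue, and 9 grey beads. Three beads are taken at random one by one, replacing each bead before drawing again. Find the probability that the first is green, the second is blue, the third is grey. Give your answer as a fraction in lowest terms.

25/768

Multiply the conditional probability of each draw in order, with replacement (the composition resets each draw).
P = (10/24) · (5/24) · (9/24) = 25/768 ≈ 0.0326.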